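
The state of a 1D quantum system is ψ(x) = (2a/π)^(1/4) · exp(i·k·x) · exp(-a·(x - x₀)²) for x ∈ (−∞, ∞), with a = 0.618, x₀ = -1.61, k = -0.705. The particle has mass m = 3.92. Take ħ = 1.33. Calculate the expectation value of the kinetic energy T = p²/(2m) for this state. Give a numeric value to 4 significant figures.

T = −(ħ²/2m) d²/dx², so ⟨T⟩ = −(ħ²/2m) ∫ ψ*·ψ'' dx; with m = 3.92.
Gaussian moments (u = x − x₀): ∫u^(2j)·e^(−2au²) du = (2j−1)!!/(4a)^j · √(π/(2a)), odd powers integrate to 0; here √(π/(2a)) = 1.5943. Derivatives: ψ′ = (ik − 2au)·ψ, ψ″ = ((ik − 2au)² − 2a)·ψ; the odd-in-u pieces drop out.
⟨T⟩ = 0.25158.

0.2516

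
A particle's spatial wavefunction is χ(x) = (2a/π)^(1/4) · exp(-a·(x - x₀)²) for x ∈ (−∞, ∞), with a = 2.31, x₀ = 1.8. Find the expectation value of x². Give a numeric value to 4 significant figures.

⟨x²⟩ = ∫ x²·|χ|² dx (integrals over the domain).
Gaussian moments (u = x − x₀): ∫u^(2j)·e^(−2au²) du = (2j−1)!!/(4a)^j · √(π/(2a)), odd powers integrate to 0; here √(π/(2a)) = 0.82462.
⟨x²⟩ = 3.3482.

3.348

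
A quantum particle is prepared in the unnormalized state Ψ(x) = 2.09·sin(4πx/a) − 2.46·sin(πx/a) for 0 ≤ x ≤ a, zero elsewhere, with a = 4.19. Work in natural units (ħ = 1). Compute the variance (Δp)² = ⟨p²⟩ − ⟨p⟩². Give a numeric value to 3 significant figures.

Compute ⟨p⟩ and ⟨p²⟩ separately; (Δp)² = ⟨p²⟩ − ⟨p⟩².
d²/dx² sin(jπx/a) = −(jπ/a)²·sin(jπx/a); on 0 ≤ x ≤ a, ∫sin²(jπx/a) dx = a/2 and ∫sin(jπx/a)·sin(lπx/a) dx = 0 for j ≠ l, so only diagonal terms survive in ∫|Ψ|² and ∫Ψ·Ψ″; ∫Ψ·Ψ′ dx = [Ψ²/2] between the walls = 0.
Normalization: ∫|Ψ|² dx = 21.829.
⟨p⟩ = 0.0000 and ⟨p²⟩ = 4.0973.
(Δp)² = 4.0973 − (0.0000)² = 4.0973.

4.10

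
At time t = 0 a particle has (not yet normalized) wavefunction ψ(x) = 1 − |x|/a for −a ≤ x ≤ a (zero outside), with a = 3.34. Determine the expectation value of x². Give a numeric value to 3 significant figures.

⟨x²⟩ = ∫ x²·|ψ|² dx / ∫|ψ|² dx (integrals over the domain).
ψ is even, so ∫ over [−a, a] = 2∫₀ᵃ with ψ = 1 − x/a there: ∫₀ᵃ (1 − x/a)² dx = a/3, ∫₀ᵃ x²(1 − x/a)² dx = a³/30, ∫₀ᵃ x⁴(1 − x/a)² dx = a⁵/105.
State is unnormalized: ∫|ψ|² dx = 2.2267, and ∫ψ*·x²·ψ dx = 2.4840, so ⟨x²⟩ = 2.4840 / 2.2267.
⟨x²⟩ = 1.1156.

1.12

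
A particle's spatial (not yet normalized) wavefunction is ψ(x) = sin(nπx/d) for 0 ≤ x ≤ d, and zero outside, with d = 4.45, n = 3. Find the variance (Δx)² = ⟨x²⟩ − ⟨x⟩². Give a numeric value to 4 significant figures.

Compute ⟨x⟩ and ⟨x²⟩ separately, then (Δx)² = ⟨x²⟩ − ⟨x⟩².
With sin²θ = (1 − cos2θ)/2 on 0 ≤ x ≤ d: ∫sin²(nπx/d) dx = d/2, ∫x·sin²(nπx/d) dx = d²/4, ∫x²·sin²(nπx/d) dx = d³·(1/6 − 1/(4n²π²)); higher powers xᵏ the same way, integrating xᵏ·cos(2nπx/d) by parts.
Normalization: ∫|ψ|² dx = 2.2250.
⟨x⟩ = 2.2250 and ⟨x²⟩ = 6.4894.
(Δx)² = 6.4894 − (2.2250)² = 1.5387.

1.539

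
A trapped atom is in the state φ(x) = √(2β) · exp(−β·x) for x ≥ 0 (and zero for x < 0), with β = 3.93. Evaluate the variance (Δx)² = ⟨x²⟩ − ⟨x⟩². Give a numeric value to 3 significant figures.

Compute ⟨x⟩ and ⟨x²⟩ separately, then (Δx)² = ⟨x²⟩ − ⟨x⟩².
Every integrand reduces to terms xʲ·e^(−2βx) on [0, ∞); use ∫₀^∞ xʲ·e^(−2βx) dx = j!/(2β)^(j+1).
⟨x⟩ = 0.12723 and ⟨x²⟩ = 0.032373.
(Δx)² = 0.032373 − (0.12723)² = 0.016187.

0.0162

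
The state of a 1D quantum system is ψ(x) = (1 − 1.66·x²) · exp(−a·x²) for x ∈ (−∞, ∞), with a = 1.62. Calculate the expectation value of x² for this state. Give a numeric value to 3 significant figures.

⟨x²⟩ = ∫ x²·|ψ|² dx / ∫|ψ|² dx (integrals over the domain).
Expand each integrand as polynomial × e^(−2ax²) and use ∫x^(2j)·e^(−2ax²) dx = (2j−1)!!/(4a)^j · √(π/(2a)), odd powers → 0; here √(π/(2a)) = 0.98470.
State is unnormalized: ∫|ψ|² dx = 0.67405, and ∫ψ*·x²·ψ dx = 0.067976, so ⟨x²⟩ = 0.067976 / 0.67405.
⟨x²⟩ = 0.10085.

0.101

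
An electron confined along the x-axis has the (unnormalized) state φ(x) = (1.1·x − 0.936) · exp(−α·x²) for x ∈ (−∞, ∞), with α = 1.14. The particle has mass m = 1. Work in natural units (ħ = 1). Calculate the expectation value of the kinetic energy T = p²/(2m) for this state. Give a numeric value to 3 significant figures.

0.835

T = −(ħ²/2m) d²/dx², so ⟨T⟩ = −(ħ²/2m) ∫ φ*·φ'' dx / ∫|φ|² dx; with m = 1.
Expand each integrand as polynomial × e^(−2αx²) and use ∫x^(2j)·e^(−2αx²) dx = (2j−1)!!/(4α)^j · √(π/(2α)), odd powers → 0; here √(π/(2α)) = 1.1738. Differentiate with the product rule, d/dx e^(−αx²) = −2αx·e^(−αx²).
State is unnormalized: ∫|φ|² dx = 1.3399, and ∫φ*·(−ħ²/2m · φ'') dx = 1.1188, so ⟨T⟩ = 1.1188 / 1.3399.
⟨T⟩ = 0.83501.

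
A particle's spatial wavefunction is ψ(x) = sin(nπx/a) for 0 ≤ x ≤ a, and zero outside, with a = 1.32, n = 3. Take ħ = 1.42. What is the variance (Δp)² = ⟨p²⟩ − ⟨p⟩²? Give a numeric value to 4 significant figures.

Compute ⟨p⟩ and ⟨p²⟩ separately; (Δp)² = ⟨p²⟩ − ⟨p⟩².
d/dx sin(nπx/a) = (nπ/a)·cos(nπx/a) and d²/dx² sin(nπx/a) = −(nπ/a)²·sin(nπx/a); on 0 ≤ x ≤ a, ∫sin²(nπx/a) dx = a/2 and ∫sin(nπx/a)·cos(nπx/a) dx = 0.
Normalization: ∫|ψ|² dx = 0.66000.
⟨p⟩ = 0.0000 and ⟨p²⟩ = 102.79.
(Δp)² = 102.79 − (0.0000)² = 102.79.

102.8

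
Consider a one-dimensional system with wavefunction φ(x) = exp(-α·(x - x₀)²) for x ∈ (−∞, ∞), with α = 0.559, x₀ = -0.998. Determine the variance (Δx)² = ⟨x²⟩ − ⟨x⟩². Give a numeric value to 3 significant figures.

Compute ⟨x⟩ and ⟨x²⟩ separately, then (Δx)² = ⟨x²⟩ − ⟨x⟩².
Gaussian moments (u = x − x₀): ∫u^(2j)·e^(−2αu²) du = (2j−1)!!/(4α)^j · √(π/(2α)), odd powers integrate to 0; here √(π/(2α)) = 1.6763.
Normalization: ∫|φ|² dx = 1.6763.
⟨x⟩ = -0.99800 and ⟨x²⟩ = 1.4432.
(Δx)² = 1.4432 − (-0.99800)² = 0.44723.

0.447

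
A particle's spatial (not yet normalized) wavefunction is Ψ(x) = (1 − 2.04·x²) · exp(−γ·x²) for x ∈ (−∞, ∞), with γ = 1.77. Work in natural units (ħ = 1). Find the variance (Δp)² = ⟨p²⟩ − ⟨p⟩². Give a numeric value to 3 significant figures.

5.68

Compute ⟨p⟩ and ⟨p²⟩ separately; (Δp)² = ⟨p²⟩ − ⟨p⟩².
Expand each integrand as polynomial × e^(−2γx²) and use ∫x^(2j)·e^(−2γx²) dx = (2j−1)!!/(4γ)^j · √(π/(2γ)), odd powers → 0; here √(π/(2γ)) = 0.94205. Differentiate with the product rule, d/dx e^(−γx²) = −2γx·e^(−γx²).
Normalization: ∫|Ψ|² dx = 0.63381.
⟨p⟩ = 0.0000 and ⟨p²⟩ = 5.6758.
(Δp)² = 5.6758 − (0.0000)² = 5.6758.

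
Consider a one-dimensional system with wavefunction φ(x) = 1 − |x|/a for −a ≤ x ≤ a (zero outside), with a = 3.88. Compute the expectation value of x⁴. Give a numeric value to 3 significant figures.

6.48

⟨x⁴⟩ = ∫ x⁴·|φ|² dx / ∫|φ|² dx (integrals over the domain).
φ is even, so ∫ over [−a, a] = 2∫₀ᵃ with φ = 1 − x/a there: ∫₀ᵃ (1 − x/a)² dx = a/3, ∫₀ᵃ x²(1 − x/a)² dx = a³/30, ∫₀ᵃ x⁴(1 − x/a)² dx = a⁵/105.
State is unnormalized: ∫|φ|² dx = 2.5867, and ∫φ*·x⁴·φ dx = 16.749, so ⟨x⁴⟩ = 16.749 / 2.5867.
⟨x⁴⟩ = 6.4753.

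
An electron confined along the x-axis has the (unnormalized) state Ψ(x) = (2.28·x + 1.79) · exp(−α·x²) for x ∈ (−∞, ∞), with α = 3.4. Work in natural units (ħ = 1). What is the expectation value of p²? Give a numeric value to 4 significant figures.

4.125

p² Ψ = −ħ² d²Ψ/dx²; ⟨p²⟩ = −ħ² ∫ Ψ*·Ψ'' dx / ∫|Ψ|² dx.
Expand each integrand as polynomial × e^(−2αx²) and use ∫x^(2j)·e^(−2αx²) dx = (2j−1)!!/(4α)^j · √(π/(2α)), odd powers → 0; here √(π/(2α)) = 0.67971. Differentiate with the product rule, d/dx e^(−αx²) = −2αx·e^(−αx²).
State is unnormalized: ∫|Ψ|² dx = 2.4377, and ∫Ψ*·(−ħ² Ψ'') dx = 10.055, so ⟨p²⟩ = 10.055 / 2.4377.
⟨p²⟩ = 4.1248.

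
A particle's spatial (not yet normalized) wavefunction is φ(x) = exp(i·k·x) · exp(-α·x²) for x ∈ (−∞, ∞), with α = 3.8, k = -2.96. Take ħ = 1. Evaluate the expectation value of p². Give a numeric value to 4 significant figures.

12.56

p² φ = −ħ² d²φ/dx²; ⟨p²⟩ = −ħ² ∫ φ*·φ'' dx / ∫|φ|² dx.
Gaussian moments: ∫x^(2j)·e^(−2αx²) dx = (2j−1)!!/(4α)^j · √(π/(2α)), odd powers integrate to 0; here √(π/(2α)) = 0.64294. Derivatives: φ′ = (ik − 2αx)·φ, φ″ = ((ik − 2αx)² − 2α)·φ; the odd-in-x pieces drop out.
State is unnormalized: ∫|φ|² dx = 0.64294, and ∫φ*·(−ħ² φ'') dx = 8.0763, so ⟨p²⟩ = 8.0763 / 0.64294.
⟨p²⟩ = 12.562.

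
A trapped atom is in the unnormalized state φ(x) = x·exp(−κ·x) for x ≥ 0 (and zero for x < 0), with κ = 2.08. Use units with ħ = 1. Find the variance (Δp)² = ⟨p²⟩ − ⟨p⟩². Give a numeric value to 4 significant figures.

Compute ⟨p⟩ and ⟨p²⟩ separately; (Δp)² = ⟨p²⟩ − ⟨p⟩².
Differentiate x·exp(−κ·x) with the product rule; every integrand then reduces to terms xʲ·e^(−2κx) on [0, ∞), with ∫₀^∞ xʲ·e^(−2κx) dx = j!/(2κ)^(j+1).
Normalization: ∫|φ|² dx = 0.027781.
⟨p⟩ = 0.0000 and ⟨p²⟩ = 4.3264.
(Δp)² = 4.3264 − (0.0000)² = 4.3264.

4.326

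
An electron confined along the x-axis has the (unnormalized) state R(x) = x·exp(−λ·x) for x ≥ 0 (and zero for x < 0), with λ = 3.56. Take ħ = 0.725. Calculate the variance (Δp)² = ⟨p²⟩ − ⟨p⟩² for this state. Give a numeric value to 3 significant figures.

Compute ⟨p⟩ and ⟨p²⟩ separately; (Δp)² = ⟨p²⟩ − ⟨p⟩².
Differentiate x·exp(−λ·x) with the product rule; every integrand then reduces to terms xʲ·e^(−2λx) on [0, ∞), with ∫₀^∞ xʲ·e^(−2λx) dx = j!/(2λ)^(j+1).
Normalization: ∫|R|² dx = 0.0055410.
⟨p⟩ = 0.0000 and ⟨p²⟩ = 6.6616.
(Δp)² = 6.6616 − (0.0000)² = 6.6616.

6.66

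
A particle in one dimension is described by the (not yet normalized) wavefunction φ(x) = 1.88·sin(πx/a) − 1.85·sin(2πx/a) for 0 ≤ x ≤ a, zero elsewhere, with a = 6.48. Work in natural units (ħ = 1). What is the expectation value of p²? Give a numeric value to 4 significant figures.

p² φ = −ħ² d²φ/dx²; ⟨p²⟩ = −ħ² ∫ φ*·φ'' dx / ∫|φ|² dx.
d²/dx² sin(jπx/a) = −(jπ/a)²·sin(jπx/a); on 0 ≤ x ≤ a, ∫sin²(jπx/a) dx = a/2 and ∫sin(jπx/a)·sin(lπx/a) dx = 0 for j ≠ l, so only diagonal terms survive in ∫|φ|² and ∫φ·φ″; ∫φ·φ′ dx = [φ²/2] between the walls = 0.
State is unnormalized: ∫|φ|² dx = 22.540, and ∫φ*·(−ħ² φ'') dx = 13.117, so ⟨p²⟩ = 13.117 / 22.540.
⟨p²⟩ = 0.58194.

0.5819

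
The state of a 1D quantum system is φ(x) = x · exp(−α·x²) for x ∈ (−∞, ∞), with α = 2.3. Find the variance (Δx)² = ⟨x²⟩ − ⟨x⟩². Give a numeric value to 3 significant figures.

Compute ⟨x⟩ and ⟨x²⟩ separately, then (Δx)² = ⟨x²⟩ − ⟨x⟩².
Expand each integrand as polynomial × e^(−2αx²) and use ∫x^(2j)·e^(−2αx²) dx = (2j−1)!!/(4α)^j · √(π/(2α)), odd powers → 0; here √(π/(2α)) = 0.82641.
Normalization: ∫|φ|² dx = 0.089827.
⟨x⟩ = 0.0000 and ⟨x²⟩ = 0.32609.
(Δx)² = 0.32609 − (0.0000)² = 0.32609.

0.326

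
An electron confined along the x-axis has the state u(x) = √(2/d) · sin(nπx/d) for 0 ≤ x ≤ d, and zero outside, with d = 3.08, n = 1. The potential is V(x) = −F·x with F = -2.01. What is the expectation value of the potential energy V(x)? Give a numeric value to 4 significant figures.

⟨V⟩ = ∫ V(x)·|u|² dx.
With sin²θ = (1 − cos2θ)/2 on 0 ≤ x ≤ d: ∫sin²(nπx/d) dx = d/2, ∫x·sin²(nπx/d) dx = d²/4, ∫x²·sin²(nπx/d) dx = d³·(1/6 − 1/(4n²π²)); higher powers xᵏ the same way, integrating xᵏ·cos(2nπx/d) by parts.
⟨V⟩ = 3.0954.

3.095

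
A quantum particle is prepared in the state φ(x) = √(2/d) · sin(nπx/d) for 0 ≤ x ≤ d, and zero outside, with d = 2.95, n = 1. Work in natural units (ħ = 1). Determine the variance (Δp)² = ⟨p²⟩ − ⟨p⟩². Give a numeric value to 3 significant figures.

1.13

Compute ⟨p⟩ and ⟨p²⟩ separately; (Δp)² = ⟨p²⟩ − ⟨p⟩².
d/dx sin(nπx/d) = (nπ/d)·cos(nπx/d) and d²/dx² sin(nπx/d) = −(nπ/d)²·sin(nπx/d); on 0 ≤ x ≤ d, ∫sin²(nπx/d) dx = d/2 and ∫sin(nπx/d)·cos(nπx/d) dx = 0.
⟨p⟩ = 0.0000 and ⟨p²⟩ = 1.1341.
(Δp)² = 1.1341 − (0.0000)² = 1.1341.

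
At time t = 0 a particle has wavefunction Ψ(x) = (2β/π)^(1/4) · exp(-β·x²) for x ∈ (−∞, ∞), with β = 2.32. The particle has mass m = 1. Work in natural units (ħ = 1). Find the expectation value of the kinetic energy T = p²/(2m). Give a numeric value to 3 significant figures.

T = −(ħ²/2m) d²/dx², so ⟨T⟩ = −(ħ²/2m) ∫ Ψ*·Ψ'' dx; with m = 1.
Gaussian moments: ∫x^(2j)·e^(−2βx²) dx = (2j−1)!!/(4β)^j · √(π/(2β)), odd powers integrate to 0; here √(π/(2β)) = 0.82284. Derivatives: d/dx e^(−βx²) = −2βx·e^(−βx²), d²/dx² e^(−βx²) = (4β²x² − 2β)·e^(−βx²).
⟨T⟩ = 1.1600.

1.16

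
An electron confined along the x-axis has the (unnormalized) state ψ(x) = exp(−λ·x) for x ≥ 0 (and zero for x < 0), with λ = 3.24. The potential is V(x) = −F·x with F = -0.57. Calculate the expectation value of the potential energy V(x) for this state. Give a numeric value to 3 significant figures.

0.0880

⟨V⟩ = ∫ V(x)·|ψ|² dx / ∫|ψ|² dx.
Every integrand reduces to terms xʲ·e^(−2λx) on [0, ∞); use ∫₀^∞ xʲ·e^(−2λx) dx = j!/(2λ)^(j+1).
State is unnormalized: ∫|ψ|² dx = 0.15432, and ∫ψ*·V(x)·ψ dx = 0.013575, so ⟨V⟩ = 0.013575 / 0.15432.
⟨V⟩ = 0.087963.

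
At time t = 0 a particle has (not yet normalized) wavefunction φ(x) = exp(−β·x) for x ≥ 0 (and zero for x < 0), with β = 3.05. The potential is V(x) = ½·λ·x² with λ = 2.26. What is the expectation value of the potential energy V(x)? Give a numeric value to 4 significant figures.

⟨V⟩ = ∫ V(x)·|φ|² dx / ∫|φ|² dx.
Every integrand reduces to terms xʲ·e^(−2βx) on [0, ∞); use ∫₀^∞ xʲ·e^(−2βx) dx = j!/(2β)^(j+1).
State is unnormalized: ∫|φ|² dx = 0.16393, and ∫φ*·V(x)·φ dx = 0.0099568, so ⟨V⟩ = 0.0099568 / 0.16393.
⟨V⟩ = 0.060736.

0.06074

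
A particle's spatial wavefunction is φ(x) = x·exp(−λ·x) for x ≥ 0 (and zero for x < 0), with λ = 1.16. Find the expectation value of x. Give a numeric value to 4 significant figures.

⟨x⟩ = ∫ x·|φ|² dx / ∫|φ|² dx (integrals over the domain).
Every integrand reduces to terms xʲ·e^(−2λx) on [0, ∞); use ∫₀^∞ xʲ·e^(−2λx) dx = j!/(2λ)^(j+1).
State is unnormalized: ∫|φ|² dx = 0.16016, and ∫φ*·x·φ dx = 0.20711, so ⟨x⟩ = 0.20711 / 0.16016.
⟨x⟩ = 1.2931.

1.293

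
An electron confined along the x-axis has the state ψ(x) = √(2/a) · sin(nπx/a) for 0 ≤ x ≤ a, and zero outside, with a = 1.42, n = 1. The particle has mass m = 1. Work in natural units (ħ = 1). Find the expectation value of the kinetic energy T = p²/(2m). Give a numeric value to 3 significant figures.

2.45

T = −(ħ²/2m) d²/dx², so ⟨T⟩ = −(ħ²/2m) ∫ ψ*·ψ'' dx; with m = 1.
d/dx sin(nπx/a) = (nπ/a)·cos(nπx/a) and d²/dx² sin(nπx/a) = −(nπ/a)²·sin(nπx/a); on 0 ≤ x ≤ a, ∫sin²(nπx/a) dx = a/2 and ∫sin(nπx/a)·cos(nπx/a) dx = 0.
⟨T⟩ = 2.4473.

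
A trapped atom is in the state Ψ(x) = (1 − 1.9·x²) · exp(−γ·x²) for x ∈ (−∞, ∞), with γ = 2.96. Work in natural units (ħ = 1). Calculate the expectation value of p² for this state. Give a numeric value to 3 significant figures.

p² Ψ = −ħ² d²Ψ/dx²; ⟨p²⟩ = −ħ² ∫ Ψ*·Ψ'' dx / ∫|Ψ|² dx.
Expand each integrand as polynomial × e^(−2γx²) and use ∫x^(2j)·e^(−2γx²) dx = (2j−1)!!/(4γ)^j · √(π/(2γ)), odd powers → 0; here √(π/(2γ)) = 0.72847. Differentiate with the product rule, d/dx e^(−γx²) = −2γx·e^(−γx²).
State is unnormalized: ∫|Ψ|² dx = 0.55095, and ∫Ψ*·(−ħ² Ψ'') dx = 3.2370, so ⟨p²⟩ = 3.2370 / 0.55095.
⟨p²⟩ = 5.8753.

5.88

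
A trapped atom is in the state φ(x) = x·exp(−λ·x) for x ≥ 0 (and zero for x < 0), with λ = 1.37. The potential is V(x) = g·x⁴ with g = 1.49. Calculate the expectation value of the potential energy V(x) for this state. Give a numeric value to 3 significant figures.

⟨V⟩ = ∫ V(x)·|φ|² dx / ∫|φ|² dx.
Every integrand reduces to terms xʲ·e^(−2λx) on [0, ∞); use ∫₀^∞ xʲ·e^(−2λx) dx = j!/(2λ)^(j+1).
State is unnormalized: ∫|φ|² dx = 0.097225, and ∫φ*·V(x)·φ dx = 0.92526, so ⟨V⟩ = 0.92526 / 0.097225.
⟨V⟩ = 9.5167.

9.52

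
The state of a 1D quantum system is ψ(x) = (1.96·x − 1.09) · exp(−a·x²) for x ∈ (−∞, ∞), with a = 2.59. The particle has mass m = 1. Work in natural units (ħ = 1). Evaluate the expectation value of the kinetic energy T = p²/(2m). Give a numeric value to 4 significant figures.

1.911

T = −(ħ²/2m) d²/dx², so ⟨T⟩ = −(ħ²/2m) ∫ ψ*·ψ'' dx / ∫|ψ|² dx; with m = 1.
Expand each integrand as polynomial × e^(−2ax²) and use ∫x^(2j)·e^(−2ax²) dx = (2j−1)!!/(4a)^j · √(π/(2a)), odd powers → 0; here √(π/(2a)) = 0.77877. Differentiate with the product rule, d/dx e^(−ax²) = −2ax·e^(−ax²).
State is unnormalized: ∫|ψ|² dx = 1.2140, and ∫ψ*·(−ħ²/2m · ψ'') dx = 2.3201, so ⟨T⟩ = 2.3201 / 1.2140.
⟨T⟩ = 1.9111.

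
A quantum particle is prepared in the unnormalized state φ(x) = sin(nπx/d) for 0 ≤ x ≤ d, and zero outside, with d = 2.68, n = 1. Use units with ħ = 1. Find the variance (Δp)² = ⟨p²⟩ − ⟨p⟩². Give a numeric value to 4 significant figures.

1.374

Compute ⟨p⟩ and ⟨p²⟩ separately; (Δp)² = ⟨p²⟩ − ⟨p⟩².
d/dx sin(nπx/d) = (nπ/d)·cos(nπx/d) and d²/dx² sin(nπx/d) = −(nπ/d)²·sin(nπx/d); on 0 ≤ x ≤ d, ∫sin²(nπx/d) dx = d/2 and ∫sin(nπx/d)·cos(nπx/d) dx = 0.
Normalization: ∫|φ|² dx = 1.3400.
⟨p⟩ = 0.0000 and ⟨p²⟩ = 1.3741.
(Δp)² = 1.3741 − (0.0000)² = 1.3741.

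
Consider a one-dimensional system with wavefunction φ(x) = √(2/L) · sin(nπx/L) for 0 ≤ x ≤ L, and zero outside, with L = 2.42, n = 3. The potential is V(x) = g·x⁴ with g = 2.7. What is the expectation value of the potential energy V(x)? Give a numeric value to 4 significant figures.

⟨V⟩ = ∫ V(x)·|φ|² dx.
With sin²θ = (1 − cos2θ)/2 on 0 ≤ x ≤ L: ∫sin²(nπx/L) dx = L/2, ∫x·sin²(nπx/L) dx = L²/4, ∫x²·sin²(nπx/L) dx = L³·(1/6 − 1/(4n²π²)); higher powers xᵏ the same way, integrating xᵏ·cos(2nπx/L) by parts.
⟨V⟩ = 17.496.

17.50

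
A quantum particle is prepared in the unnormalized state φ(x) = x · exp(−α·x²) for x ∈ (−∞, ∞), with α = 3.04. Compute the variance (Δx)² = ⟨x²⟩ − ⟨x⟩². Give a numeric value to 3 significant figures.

Compute ⟨x⟩ and ⟨x²⟩ separately, then (Δx)² = ⟨x²⟩ − ⟨x⟩².
Expand each integrand as polynomial × e^(−2αx²) and use ∫x^(2j)·e^(−2αx²) dx = (2j−1)!!/(4α)^j · √(π/(2α)), odd powers → 0; here √(π/(2α)) = 0.71882.
Normalization: ∫|φ|² dx = 0.059114.
⟨x⟩ = 0.0000 and ⟨x²⟩ = 0.24671.
(Δx)² = 0.24671 − (0.0000)² = 0.24671.

0.247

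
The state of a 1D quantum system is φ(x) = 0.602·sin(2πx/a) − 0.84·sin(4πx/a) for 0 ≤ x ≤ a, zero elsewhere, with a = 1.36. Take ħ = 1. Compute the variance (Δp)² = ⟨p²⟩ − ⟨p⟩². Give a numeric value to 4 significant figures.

Compute ⟨p⟩ and ⟨p²⟩ separately; (Δp)² = ⟨p²⟩ − ⟨p⟩².
d²/dx² sin(jπx/a) = −(jπ/a)²·sin(jπx/a); on 0 ≤ x ≤ a, ∫sin²(jπx/a) dx = a/2 and ∫sin(jπx/a)·sin(lπx/a) dx = 0 for j ≠ l, so only diagonal terms survive in ∫|φ|² and ∫φ·φ″; ∫φ·φ′ dx = [φ²/2] between the walls = 0.
Normalization: ∫|φ|² dx = 0.72624.
⟨p⟩ = 0.0000 and ⟨p²⟩ = 63.649.
(Δp)² = 63.649 − (0.0000)² = 63.649.

63.65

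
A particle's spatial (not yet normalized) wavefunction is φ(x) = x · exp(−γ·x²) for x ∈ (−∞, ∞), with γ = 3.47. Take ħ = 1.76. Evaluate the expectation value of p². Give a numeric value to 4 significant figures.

p² φ = −ħ² d²φ/dx²; ⟨p²⟩ = −ħ² ∫ φ*·φ'' dx / ∫|φ|² dx.
Expand each integrand as polynomial × e^(−2γx²) and use ∫x^(2j)·e^(−2γx²) dx = (2j−1)!!/(4γ)^j · √(π/(2γ)), odd powers → 0; here √(π/(2γ)) = 0.67281. Differentiate with the product rule, d/dx e^(−γx²) = −2γx·e^(−γx²).
State is unnormalized: ∫|φ|² dx = 0.048474, and ∫φ*·(−ħ² φ'') dx = 1.5631, so ⟨p²⟩ = 1.5631 / 0.048474.
⟨p²⟩ = 32.246.

32.25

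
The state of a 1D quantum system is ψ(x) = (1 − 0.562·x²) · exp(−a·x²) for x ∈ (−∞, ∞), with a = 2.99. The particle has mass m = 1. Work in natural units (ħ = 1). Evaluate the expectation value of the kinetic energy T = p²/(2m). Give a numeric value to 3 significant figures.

T = −(ħ²/2m) d²/dx², so ⟨T⟩ = −(ħ²/2m) ∫ ψ*·ψ'' dx / ∫|ψ|² dx; with m = 1.
Expand each integrand as polynomial × e^(−2ax²) and use ∫x^(2j)·e^(−2ax²) dx = (2j−1)!!/(4a)^j · √(π/(2a)), odd powers → 0; here √(π/(2a)) = 0.72481. Differentiate with the product rule, d/dx e^(−ax²) = −2ax·e^(−ax²).
State is unnormalized: ∫|ψ|² dx = 0.66149, and ∫ψ*·(−ħ²/2m · ψ'') dx = 1.2022, so ⟨T⟩ = 1.2022 / 0.66149.
⟨T⟩ = 1.8174.

1.82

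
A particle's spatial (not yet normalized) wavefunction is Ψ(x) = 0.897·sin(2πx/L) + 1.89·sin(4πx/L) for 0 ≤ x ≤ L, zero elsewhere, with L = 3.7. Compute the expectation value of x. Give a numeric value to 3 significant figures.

1.85

⟨x⟩ = ∫ x·|Ψ|² dx / ∫|Ψ|² dx (integrals over the domain).
On 0 ≤ x ≤ L (j ≠ l): ∫sin²(jπx/L) dx = L/2, ∫sin(jπx/L)·sin(lπx/L) dx = 0; diagonal moments ∫x·sin²(jπx/L) dx = L²/4, ∫x²·sin²(jπx/L) dx = L³·(1/6 − 1/(4j²π²)); cross terms ∫x·sin(jπx/L)·sin(lπx/L) dx = 0 for j + l even and −4jlL²/(π²(j² − l²)²) for j + l odd, ∫x²·sin(jπx/L)·sin(lπx/L) dx = (−1)^(j+l)·4jlL³/(π²(j² − l²)²); higher powers the same way via product-to-sum and parts.
State is unnormalized: ∫|Ψ|² dx = 8.0969, and ∫Ψ*·x·Ψ dx = 14.979, so ⟨x⟩ = 14.979 / 8.0969.
⟨x⟩ = 1.8500.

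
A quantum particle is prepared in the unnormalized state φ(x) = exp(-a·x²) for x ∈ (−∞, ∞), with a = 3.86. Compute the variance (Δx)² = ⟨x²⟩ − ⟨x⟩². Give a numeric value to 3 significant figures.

0.0648

Compute ⟨x⟩ and ⟨x²⟩ separately, then (Δx)² = ⟨x²⟩ − ⟨x⟩².
Gaussian moments: ∫x^(2j)·e^(−2ax²) dx = (2j−1)!!/(4a)^j · √(π/(2a)), odd powers integrate to 0; here √(π/(2a)) = 0.63792.
Normalization: ∫|φ|² dx = 0.63792.
⟨x⟩ = 0.0000 and ⟨x²⟩ = 0.064767.
(Δx)² = 0.064767 − (0.0000)² = 0.064767.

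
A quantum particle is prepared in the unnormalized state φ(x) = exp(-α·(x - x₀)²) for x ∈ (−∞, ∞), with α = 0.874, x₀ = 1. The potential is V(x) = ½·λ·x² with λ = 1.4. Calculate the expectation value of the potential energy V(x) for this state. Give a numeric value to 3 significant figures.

0.900

⟨V⟩ = ∫ V(x)·|φ|² dx / ∫|φ|² dx.
Gaussian moments (u = x − x₀): ∫u^(2j)·e^(−2αu²) du = (2j−1)!!/(4α)^j · √(π/(2α)), odd powers integrate to 0; here √(π/(2α)) = 1.3406.
State is unnormalized: ∫|φ|² dx = 1.3406, and ∫φ*·V(x)·φ dx = 1.2069, so ⟨V⟩ = 1.2069 / 1.3406.
⟨V⟩ = 0.90023.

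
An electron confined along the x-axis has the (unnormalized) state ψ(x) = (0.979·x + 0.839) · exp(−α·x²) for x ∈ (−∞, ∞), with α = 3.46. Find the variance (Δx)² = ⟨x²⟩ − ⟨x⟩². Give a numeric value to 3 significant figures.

0.0616

Compute ⟨x⟩ and ⟨x²⟩ separately, then (Δx)² = ⟨x²⟩ − ⟨x⟩².
Expand each integrand as polynomial × e^(−2αx²) and use ∫x^(2j)·e^(−2αx²) dx = (2j−1)!!/(4α)^j · √(π/(2α)), odd powers → 0; here √(π/(2α)) = 0.67379.
Normalization: ∫|ψ|² dx = 0.52095.
⟨x⟩ = 0.15352 and ⟨x²⟩ = 0.085198.
(Δx)² = 0.085198 − (0.15352)² = 0.061630.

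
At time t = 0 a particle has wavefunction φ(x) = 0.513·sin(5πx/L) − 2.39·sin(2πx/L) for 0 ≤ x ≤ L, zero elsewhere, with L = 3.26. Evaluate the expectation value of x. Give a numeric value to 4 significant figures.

⟨x⟩ = ∫ x·|φ|² dx / ∫|φ|² dx (integrals over the domain).
On 0 ≤ x ≤ L (j ≠ l): ∫sin²(jπx/L) dx = L/2, ∫sin(jπx/L)·sin(lπx/L) dx = 0; diagonal moments ∫x·sin²(jπx/L) dx = L²/4, ∫x²·sin²(jπx/L) dx = L³·(1/6 − 1/(4j²π²)); cross terms ∫x·sin(jπx/L)·sin(lπx/L) dx = 0 for j + l even and −4jlL²/(π²(j² − l²)²) for j + l odd, ∫x²·sin(jπx/L)·sin(lπx/L) dx = (−1)^(j+l)·4jlL³/(π²(j² − l²)²); higher powers the same way via product-to-sum and parts.
State is unnormalized: ∫|φ|² dx = 9.7397, and ∫φ*·x·φ dx = 16.115, so ⟨x⟩ = 16.115 / 9.7397.
⟨x⟩ = 1.6546.

1.655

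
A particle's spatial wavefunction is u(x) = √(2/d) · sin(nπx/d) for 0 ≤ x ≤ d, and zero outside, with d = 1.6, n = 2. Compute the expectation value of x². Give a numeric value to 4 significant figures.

⟨x²⟩ = ∫ x²·|u|² dx (integrals over the domain).
With sin²θ = (1 − cos2θ)/2 on 0 ≤ x ≤ d: ∫sin²(nπx/d) dx = d/2, ∫x·sin²(nπx/d) dx = d²/4, ∫x²·sin²(nπx/d) dx = d³·(1/6 − 1/(4n²π²)); higher powers xᵏ the same way, integrating xᵏ·cos(2nπx/d) by parts.
⟨x²⟩ = 0.82091.

0.8209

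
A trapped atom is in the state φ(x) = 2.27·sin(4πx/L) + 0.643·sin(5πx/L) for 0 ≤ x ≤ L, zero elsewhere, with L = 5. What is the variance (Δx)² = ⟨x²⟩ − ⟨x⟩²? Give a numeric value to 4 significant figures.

1.731

Compute ⟨x⟩ and ⟨x²⟩ separately, then (Δx)² = ⟨x²⟩ − ⟨x⟩².
On 0 ≤ x ≤ L (j ≠ l): ∫sin²(jπx/L) dx = L/2, ∫sin(jπx/L)·sin(lπx/L) dx = 0; diagonal moments ∫x·sin²(jπx/L) dx = L²/4, ∫x²·sin²(jπx/L) dx = L³·(1/6 − 1/(4j²π²)); cross terms ∫x·sin(jπx/L)·sin(lπx/L) dx = 0 for j + l even and −4jlL²/(π²(j² − l²)²) for j + l odd, ∫x²·sin(jπx/L)·sin(lπx/L) dx = (−1)^(j+l)·4jlL³/(π²(j² − l²)²); higher powers the same way via product-to-sum and parts.
Normalization: ∫|φ|² dx = 13.916.
⟨x⟩ = 1.9752 and ⟨x²⟩ = 5.6322.
(Δx)² = 5.6322 − (1.9752)² = 1.7309.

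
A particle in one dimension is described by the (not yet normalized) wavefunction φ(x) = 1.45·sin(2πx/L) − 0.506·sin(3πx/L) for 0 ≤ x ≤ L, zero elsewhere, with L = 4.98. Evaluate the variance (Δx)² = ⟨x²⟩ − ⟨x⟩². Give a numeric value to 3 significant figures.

1.41

Compute ⟨x⟩ and ⟨x²⟩ separately, then (Δx)² = ⟨x²⟩ − ⟨x⟩².
On 0 ≤ x ≤ L (j ≠ l): ∫sin²(jπx/L) dx = L/2, ∫sin(jπx/L)·sin(lπx/L) dx = 0; diagonal moments ∫x·sin²(jπx/L) dx = L²/4, ∫x²·sin²(jπx/L) dx = L³·(1/6 − 1/(4j²π²)); cross terms ∫x·sin(jπx/L)·sin(lπx/L) dx = 0 for j + l even and −4jlL²/(π²(j² − l²)²) for j + l odd, ∫x²·sin(jπx/L)·sin(lπx/L) dx = (−1)^(j+l)·4jlL³/(π²(j² − l²)²); higher powers the same way via product-to-sum and parts.
Normalization: ∫|φ|² dx = 5.8728.
⟨x⟩ = 3.0927 and ⟨x²⟩ = 10.973.
(Δx)² = 10.973 − (3.0927)² = 1.4082.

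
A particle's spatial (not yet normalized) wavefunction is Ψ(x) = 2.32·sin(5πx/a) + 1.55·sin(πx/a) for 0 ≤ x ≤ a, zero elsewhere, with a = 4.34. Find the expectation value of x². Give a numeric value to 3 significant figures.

⟨x²⟩ = ∫ x²·|Ψ|² dx / ∫|Ψ|² dx (integrals over the domain).
On 0 ≤ x ≤ a (j ≠ l): ∫sin²(jπx/a) dx = a/2, ∫sin(jπx/a)·sin(lπx/a) dx = 0; diagonal moments ∫x·sin²(jπx/a) dx = a²/4, ∫x²·sin²(jπx/a) dx = a³·(1/6 − 1/(4j²π²)); cross terms ∫x·sin(jπx/a)·sin(lπx/a) dx = 0 for j + l even and −4jla²/(π²(j² − l²)²) for j + l odd, ∫x²·sin(jπx/a)·sin(lπx/a) dx = (−1)^(j+l)·4jla³/(π²(j² − l²)²); higher powers the same way via product-to-sum and parts.
State is unnormalized: ∫|Ψ|² dx = 16.893, and ∫Ψ*·x²·Ψ dx = 102.71, so ⟨x²⟩ = 102.71 / 16.893.
⟨x²⟩ = 6.0801.

6.08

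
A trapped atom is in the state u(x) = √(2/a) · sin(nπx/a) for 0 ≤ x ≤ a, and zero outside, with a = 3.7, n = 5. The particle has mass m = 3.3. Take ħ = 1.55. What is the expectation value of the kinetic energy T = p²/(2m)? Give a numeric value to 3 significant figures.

6.56

T = −(ħ²/2m) d²/dx², so ⟨T⟩ = −(ħ²/2m) ∫ u*·u'' dx; with m = 3.3.
d/dx sin(nπx/a) = (nπ/a)·cos(nπx/a) and d²/dx² sin(nπx/a) = −(nπ/a)²·sin(nπx/a); on 0 ≤ x ≤ a, ∫sin²(nπx/a) dx = a/2 and ∫sin(nπx/a)·cos(nπx/a) dx = 0.
⟨T⟩ = 6.5608.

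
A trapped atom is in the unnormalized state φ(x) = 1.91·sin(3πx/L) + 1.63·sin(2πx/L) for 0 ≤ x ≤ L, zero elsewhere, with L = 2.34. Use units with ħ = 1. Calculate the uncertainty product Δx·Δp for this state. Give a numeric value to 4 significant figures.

1.604

Δx = √(⟨x²⟩−⟨x⟩²), Δp = √(⟨p²⟩−⟨p⟩²).
On 0 ≤ x ≤ L (j ≠ l): ∫sin²(jπx/L) dx = L/2, ∫sin(jπx/L)·sin(lπx/L) dx = 0; diagonal moments ∫x·sin²(jπx/L) dx = L²/4, ∫x²·sin²(jπx/L) dx = L³·(1/6 − 1/(4j²π²)); cross terms ∫x·sin(jπx/L)·sin(lπx/L) dx = 0 for j + l even and −4jlL²/(π²(j² − l²)²) for j + l odd, ∫x²·sin(jπx/L)·sin(lπx/L) dx = (−1)^(j+l)·4jlL³/(π²(j² − l²)²); higher powers the same way via product-to-sum and parts. d²/dx² sin(jπx/L) = −(jπ/L)²·sin(jπx/L); on 0 ≤ x ≤ L, ∫sin²(jπx/L) dx = L/2 and ∫sin(jπx/L)·sin(lπx/L) dx = 0 for j ≠ l, so only diagonal terms survive in ∫|φ|² and ∫φ·φ″; ∫φ·φ′ dx = [φ²/2] between the walls = 0.
Normalization: ∫|φ|² dx = 7.3769.
⟨x⟩ = 0.72044, ⟨x²⟩ = 0.72618 ⇒ Δx = 0.45513.
⟨p⟩ = 0.0000, ⟨p²⟩ = 12.424 ⇒ Δp = 3.5248.
Δx·Δp = 1.6043.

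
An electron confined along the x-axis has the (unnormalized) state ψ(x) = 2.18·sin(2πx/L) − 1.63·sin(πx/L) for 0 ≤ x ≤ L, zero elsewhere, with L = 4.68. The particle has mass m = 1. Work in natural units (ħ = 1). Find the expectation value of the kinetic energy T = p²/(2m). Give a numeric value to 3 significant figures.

0.659

T = −(ħ²/2m) d²/dx², so ⟨T⟩ = −(ħ²/2m) ∫ ψ*·ψ'' dx / ∫|ψ|² dx; with m = 1.
d²/dx² sin(jπx/L) = −(jπ/L)²·sin(jπx/L); on 0 ≤ x ≤ L, ∫sin²(jπx/L) dx = L/2 and ∫sin(jπx/L)·sin(lπx/L) dx = 0 for j ≠ l, so only diagonal terms survive in ∫|ψ|² and ∫ψ·ψ″; ∫ψ·ψ′ dx = [ψ²/2] between the walls = 0.
State is unnormalized: ∫|ψ|² dx = 17.338, and ∫ψ*·(−ħ²/2m · ψ'') dx = 11.423, so ⟨T⟩ = 11.423 / 17.338.
⟨T⟩ = 0.65885.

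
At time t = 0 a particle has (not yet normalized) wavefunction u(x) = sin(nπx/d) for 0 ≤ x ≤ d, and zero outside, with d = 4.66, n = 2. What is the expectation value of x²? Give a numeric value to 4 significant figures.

6.964

⟨x²⟩ = ∫ x²·|u|² dx / ∫|u|² dx (integrals over the domain).
With sin²θ = (1 − cos2θ)/2 on 0 ≤ x ≤ d: ∫sin²(nπx/d) dx = d/2, ∫x·sin²(nπx/d) dx = d²/4, ∫x²·sin²(nπx/d) dx = d³·(1/6 − 1/(4n²π²)); higher powers xᵏ the same way, integrating xᵏ·cos(2nπx/d) by parts.
State is unnormalized: ∫|u|² dx = 2.3300, and ∫u*·x²·u dx = 16.225, so ⟨x²⟩ = 16.225 / 2.3300.
⟨x²⟩ = 6.9635.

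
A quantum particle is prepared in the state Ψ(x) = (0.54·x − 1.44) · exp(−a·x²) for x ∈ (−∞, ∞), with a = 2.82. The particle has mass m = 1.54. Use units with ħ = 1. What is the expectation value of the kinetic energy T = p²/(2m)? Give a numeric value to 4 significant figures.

T = −(ħ²/2m) d²/dx², so ⟨T⟩ = −(ħ²/2m) ∫ Ψ*·Ψ'' dx / ∫|Ψ|² dx; with m = 1.54.
Expand each integrand as polynomial × e^(−2ax²) and use ∫x^(2j)·e^(−2ax²) dx = (2j−1)!!/(4a)^j · √(π/(2a)), odd powers → 0; here √(π/(2a)) = 0.74634. Differentiate with the product rule, d/dx e^(−ax²) = −2ax·e^(−ax²).
State is unnormalized: ∫|Ψ|² dx = 1.5669, and ∫Ψ*·(−ħ²/2m · Ψ'') dx = 1.4700, so ⟨T⟩ = 1.4700 / 1.5669.
⟨T⟩ = 0.93813.

0.9381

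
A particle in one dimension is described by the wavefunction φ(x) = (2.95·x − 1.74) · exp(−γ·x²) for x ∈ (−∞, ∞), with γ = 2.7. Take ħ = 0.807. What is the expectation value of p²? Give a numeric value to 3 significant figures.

p² φ = −ħ² d²φ/dx²; ⟨p²⟩ = −ħ² ∫ φ*·φ'' dx / ∫|φ|² dx.
Expand each integrand as polynomial × e^(−2γx²) and use ∫x^(2j)·e^(−2γx²) dx = (2j−1)!!/(4γ)^j · √(π/(2γ)), odd powers → 0; here √(π/(2γ)) = 0.76274. Differentiate with the product rule, d/dx e^(−γx²) = −2γx·e^(−γx²).
State is unnormalized: ∫|φ|² dx = 2.9239, and ∫φ*·(−ħ² φ'') dx = 7.3027, so ⟨p²⟩ = 7.3027 / 2.9239.
⟨p²⟩ = 2.4976.

2.50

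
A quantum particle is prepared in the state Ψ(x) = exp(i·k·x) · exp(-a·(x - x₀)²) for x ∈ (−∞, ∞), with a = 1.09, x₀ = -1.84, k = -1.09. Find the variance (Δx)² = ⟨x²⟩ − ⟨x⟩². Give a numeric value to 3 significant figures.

0.229

Compute ⟨x⟩ and ⟨x²⟩ separately, then (Δx)² = ⟨x²⟩ − ⟨x⟩².
Gaussian moments (u = x − x₀): ∫u^(2j)·e^(−2au²) du = (2j−1)!!/(4a)^j · √(π/(2a)), odd powers integrate to 0; here √(π/(2a)) = 1.2005.
Normalization: ∫|Ψ|² dx = 1.2005.
⟨x⟩ = -1.8400 and ⟨x²⟩ = 3.6150.
(Δx)² = 3.6150 − (-1.8400)² = 0.22936.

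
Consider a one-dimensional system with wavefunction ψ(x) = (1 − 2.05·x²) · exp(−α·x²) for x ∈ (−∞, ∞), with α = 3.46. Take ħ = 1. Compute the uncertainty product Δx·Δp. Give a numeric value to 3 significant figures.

Δx = √(⟨x²⟩−⟨x⟩²), Δp = √(⟨p²⟩−⟨p⟩²).
Expand each integrand as polynomial × e^(−2αx²) and use ∫x^(2j)·e^(−2αx²) dx = (2j−1)!!/(4α)^j · √(π/(2α)), odd powers → 0; here √(π/(2α)) = 0.67379. Differentiate with the product rule, d/dx e^(−αx²) = −2αx·e^(−αx²).
Normalization: ∫|ψ|² dx = 0.51853.
⟨x⟩ = 0.0000, ⟨x²⟩ = 0.041346 ⇒ Δx = 0.20334.
⟨p⟩ = 0.0000, ⟨p²⟩ = 6.5184 ⇒ Δp = 2.5531.
Δx·Δp = 0.51914.

0.519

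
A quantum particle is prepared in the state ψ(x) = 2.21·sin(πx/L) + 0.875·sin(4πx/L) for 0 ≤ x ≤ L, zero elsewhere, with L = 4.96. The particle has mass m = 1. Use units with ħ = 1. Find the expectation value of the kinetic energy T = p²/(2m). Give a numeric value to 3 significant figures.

T = −(ħ²/2m) d²/dx², so ⟨T⟩ = −(ħ²/2m) ∫ ψ*·ψ'' dx / ∫|ψ|² dx; with m = 1.
d²/dx² sin(jπx/L) = −(jπ/L)²·sin(jπx/L); on 0 ≤ x ≤ L, ∫sin²(jπx/L) dx = L/2 and ∫sin(jπx/L)·sin(lπx/L) dx = 0 for j ≠ l, so only diagonal terms survive in ∫|ψ|² and ∫ψ·ψ″; ∫ψ·ψ′ dx = [ψ²/2] between the walls = 0.
State is unnormalized: ∫|ψ|² dx = 14.011, and ∫ψ*·(−ħ²/2m · ψ'') dx = 8.5235, so ⟨T⟩ = 8.5235 / 14.011.
⟨T⟩ = 0.60833.

0.608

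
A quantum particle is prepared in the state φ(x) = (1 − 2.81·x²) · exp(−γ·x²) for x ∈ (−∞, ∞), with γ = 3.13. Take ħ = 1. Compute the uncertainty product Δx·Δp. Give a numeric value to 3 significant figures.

Δx = √(⟨x²⟩−⟨x⟩²), Δp = √(⟨p²⟩−⟨p⟩²).
Expand each integrand as polynomial × e^(−2γx²) and use ∫x^(2j)·e^(−2γx²) dx = (2j−1)!!/(4γ)^j · √(π/(2γ)), odd powers → 0; here √(π/(2γ)) = 0.70842. Differentiate with the product rule, d/dx e^(−γx²) = −2γx·e^(−γx²).
Normalization: ∫|φ|² dx = 0.49748.
⟨x⟩ = 0.0000, ⟨x²⟩ = 0.046515 ⇒ Δx = 0.21567.
⟨p⟩ = 0.0000, ⟨p²⟩ = 8.0296 ⇒ Δp = 2.8337.
Δx·Δp = 0.61114.

0.611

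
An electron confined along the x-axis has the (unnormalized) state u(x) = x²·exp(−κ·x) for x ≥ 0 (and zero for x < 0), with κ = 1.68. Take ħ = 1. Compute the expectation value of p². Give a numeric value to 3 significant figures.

p² u = −ħ² d²u/dx²; ⟨p²⟩ = −ħ² ∫ u*·u'' dx / ∫|u|² dx.
Differentiate x²·exp(−κ·x) with the product rule; every integrand then reduces to terms xʲ·e^(−2κx) on [0, ∞), with ∫₀^∞ xʲ·e^(−2κx) dx = j!/(2κ)^(j+1).
State is unnormalized: ∫|u|² dx = 0.056042, and ∫u*·(−ħ² u'') dx = 0.052724, so ⟨p²⟩ = 0.052724 / 0.056042.
⟨p²⟩ = 0.94080.

0.941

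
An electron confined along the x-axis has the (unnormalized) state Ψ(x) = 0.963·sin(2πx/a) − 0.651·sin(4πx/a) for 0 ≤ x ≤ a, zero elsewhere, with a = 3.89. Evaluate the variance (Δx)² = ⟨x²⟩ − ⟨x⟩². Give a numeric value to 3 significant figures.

0.482

Compute ⟨x⟩ and ⟨x²⟩ separately, then (Δx)² = ⟨x²⟩ − ⟨x⟩².
On 0 ≤ x ≤ a (j ≠ l): ∫sin²(jπx/a) dx = a/2, ∫sin(jπx/a)·sin(lπx/a) dx = 0; diagonal moments ∫x·sin²(jπx/a) dx = a²/4, ∫x²·sin²(jπx/a) dx = a³·(1/6 − 1/(4j²π²)); cross terms ∫x·sin(jπx/a)·sin(lπx/a) dx = 0 for j + l even and −4jla²/(π²(j² − l²)²) for j + l odd, ∫x²·sin(jπx/a)·sin(lπx/a) dx = (−1)^(j+l)·4jla³/(π²(j² − l²)²); higher powers the same way via product-to-sum and parts.
Normalization: ∫|Ψ|² dx = 2.6280.
⟨x⟩ = 1.9450 and ⟨x²⟩ = 4.2651.
(Δx)² = 4.2651 − (1.9450)² = 0.48211.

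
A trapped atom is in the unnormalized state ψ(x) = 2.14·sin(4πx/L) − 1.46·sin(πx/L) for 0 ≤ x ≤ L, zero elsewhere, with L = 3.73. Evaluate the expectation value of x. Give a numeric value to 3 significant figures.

⟨x⟩ = ∫ x·|ψ|² dx / ∫|ψ|² dx (integrals over the domain).
On 0 ≤ x ≤ L (j ≠ l): ∫sin²(jπx/L) dx = L/2, ∫sin(jπx/L)·sin(lπx/L) dx = 0; diagonal moments ∫x·sin²(jπx/L) dx = L²/4, ∫x²·sin²(jπx/L) dx = L³·(1/6 − 1/(4j²π²)); cross terms ∫x·sin(jπx/L)·sin(lπx/L) dx = 0 for j + l even and −4jlL²/(π²(j² − l²)²) for j + l odd, ∫x²·sin(jπx/L)·sin(lπx/L) dx = (−1)^(j+l)·4jlL³/(π²(j² − l²)²); higher powers the same way via product-to-sum and parts.
State is unnormalized: ∫|ψ|² dx = 12.516, and ∫ψ*·x·ψ dx = 23.969, so ⟨x⟩ = 23.969 / 12.516.
⟨x⟩ = 1.9150.

1.92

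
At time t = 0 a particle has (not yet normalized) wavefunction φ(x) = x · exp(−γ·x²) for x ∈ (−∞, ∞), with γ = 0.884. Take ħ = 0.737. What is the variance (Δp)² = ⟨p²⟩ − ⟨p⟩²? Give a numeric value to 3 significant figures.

Compute ⟨p⟩ and ⟨p²⟩ separately; (Δp)² = ⟨p²⟩ − ⟨p⟩².
Expand each integrand as polynomial × e^(−2γx²) and use ∫x^(2j)·e^(−2γx²) dx = (2j−1)!!/(4γ)^j · √(π/(2γ)), odd powers → 0; here √(π/(2γ)) = 1.3330. Differentiate with the product rule, d/dx e^(−γx²) = −2γx·e^(−γx²).
Normalization: ∫|φ|² dx = 0.37698.
⟨p⟩ = 0.0000 and ⟨p²⟩ = 1.4405.
(Δp)² = 1.4405 − (0.0000)² = 1.4405.

1.44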